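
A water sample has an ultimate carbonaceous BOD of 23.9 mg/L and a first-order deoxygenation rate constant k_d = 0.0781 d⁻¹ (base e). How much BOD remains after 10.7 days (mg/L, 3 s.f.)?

L ≈ 10.4 mg/L

L_t = L₀ e^(−k_d t) = 23.9 × e^(−0.0781×10.7) = 23.9 × 0.4336 = 10.36 mg/L.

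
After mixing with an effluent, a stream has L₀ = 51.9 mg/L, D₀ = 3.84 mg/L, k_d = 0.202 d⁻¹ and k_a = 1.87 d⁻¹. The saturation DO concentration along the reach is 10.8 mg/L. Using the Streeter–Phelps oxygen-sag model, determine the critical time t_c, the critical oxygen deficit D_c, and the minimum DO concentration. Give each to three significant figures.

At the critical point dD/dt = 0, so k_d L₀ e^(−k_d t) = k_a D. Substituting D(t) from the Streeter–Phelps equation and solving for t gives
t_c = ln[(k_a/k_d)(1 − D₀(k_a−k_d)/(k_d L₀))] / (k_a−k_d).
Here k_a−k_d = 1.668 d⁻¹ and 1 − D₀(k_a−k_d)/(k_d L₀) = 1 − 3.84×1.668/(0.202×51.9) = 0.3890, so
t_c = ln(9.257 × 0.3890) / 1.668 = 1.281 / 1.668 = 0.7682 d.
L(t_c) = L₀ e^(−k_d t_c) = 51.9 × 0.8563 = 44.44 mg/L, and at the critical point k_a D_c = k_d L, so D_c = (0.202/1.87) × 44.44 = 4.800 mg/L.
Minimum DO = C_s − D_c = 10.8 − 4.800 = 6.000 mg/L.

t_c ≈ 0.768 d; D_c ≈ 4.80 mg/L; min DO ≈ 6.00 mg/L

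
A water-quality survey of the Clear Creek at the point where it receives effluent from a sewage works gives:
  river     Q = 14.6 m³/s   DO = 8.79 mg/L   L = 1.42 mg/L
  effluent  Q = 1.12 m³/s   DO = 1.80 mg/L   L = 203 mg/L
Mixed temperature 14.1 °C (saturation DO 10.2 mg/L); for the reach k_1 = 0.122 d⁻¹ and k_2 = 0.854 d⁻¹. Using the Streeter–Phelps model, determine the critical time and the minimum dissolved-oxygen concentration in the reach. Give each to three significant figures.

Mixed DO = (14.6×8.79 + 1.12×1.80)/(14.6+1.12) = 130.3/15.72 = 8.292 mg/L.
Mixed L₀ = (14.6×1.42 + 1.12×203)/(15.72) = 248.1/15.72 = 15.78 mg/L.
Initial deficit D₀ = C_s − DO₀ = 10.2 − 8.292 = 1.908 mg/L.
t_c = (1/0.7320) ln[(0.854/0.122)(1 − 1.908×0.7320/(0.122×15.78))] = 1.366 × ln(1.922) = 0.8928 d.
D_c = (0.122/0.854) × 15.78 × e^(−0.122×0.8928) = 0.1429 × 15.78 × 0.8968 = 2.022 mg/L.
Minimum DO = 10.2 − 2.022 = 8.178 mg/L.

t_c ≈ 0.893 d; minimum DO ≈ 8.18 mg/L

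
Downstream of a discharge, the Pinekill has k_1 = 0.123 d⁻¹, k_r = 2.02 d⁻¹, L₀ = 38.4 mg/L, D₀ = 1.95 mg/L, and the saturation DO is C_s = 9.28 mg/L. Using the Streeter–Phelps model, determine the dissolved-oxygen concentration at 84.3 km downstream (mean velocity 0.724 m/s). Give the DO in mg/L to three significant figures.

Travel time t = x/v = 84.3 km / (0.724 m/s) = 84300 m / 0.724 m/s = 116400 s = 1.348 d.
k_1 L₀/(k_r−k_1) = 0.123×38.4/(2.02−0.123) = 4.723/1.897 = 2.490 mg/L.
e^(−k_1 t) = e^(−0.123×1.348) = 0.8472; e^(−k_r t) = e^(−2.02×1.348) = 0.06573.
D = 2.490 × (0.8472 − 0.06573) + 1.95 × 0.06573 = 1.946 + 0.1282 = 2.074 mg/L.
DO = C_s − D = 9.28 − 2.074 = 7.206 mg/L.

DO ≈ 7.21 mg/L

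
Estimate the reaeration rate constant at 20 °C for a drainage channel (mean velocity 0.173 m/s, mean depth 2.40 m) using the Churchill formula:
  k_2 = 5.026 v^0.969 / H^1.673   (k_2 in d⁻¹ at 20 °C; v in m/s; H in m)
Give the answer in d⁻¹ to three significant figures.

k_2 = 5.026 × 0.173^0.969 / 2.40^1.673 = 5.026 × 0.1827 / 4.326 = 0.2122 d⁻¹.

k_2 ≈ 0.212 d⁻¹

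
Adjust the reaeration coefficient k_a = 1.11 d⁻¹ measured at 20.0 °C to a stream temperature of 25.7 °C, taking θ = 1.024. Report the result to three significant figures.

k_a ≈ 1.27 d⁻¹

k_a(T₂) = k_a(T₁) · θ^(T₂−T₁) = 1.11 × 1.024^(25.7−20.0)
= 1.11 × 1.024^5.70 = 1.11 × 1.145 = 1.271 d⁻¹.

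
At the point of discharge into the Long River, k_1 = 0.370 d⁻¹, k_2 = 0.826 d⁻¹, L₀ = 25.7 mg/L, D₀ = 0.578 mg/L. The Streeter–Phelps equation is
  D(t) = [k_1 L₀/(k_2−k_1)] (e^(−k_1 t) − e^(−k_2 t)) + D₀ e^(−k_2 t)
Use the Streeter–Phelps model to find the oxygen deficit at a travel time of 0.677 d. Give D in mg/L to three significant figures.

k_1 L₀/(k_2−k_1) = 0.370×25.7/(0.826−0.370) = 9.509/0.4560 = 20.85 mg/L.
e^(−k_1 t) = e^(−0.370×0.6770) = 0.7784; e^(−k_2 t) = e^(−0.826×0.6770) = 0.5717.
D = 20.85 × (0.7784 − 0.5717) + 0.578 × 0.5717 = 4.311 + 0.3304 = 4.642 mg/L.

D ≈ 4.64 mg/L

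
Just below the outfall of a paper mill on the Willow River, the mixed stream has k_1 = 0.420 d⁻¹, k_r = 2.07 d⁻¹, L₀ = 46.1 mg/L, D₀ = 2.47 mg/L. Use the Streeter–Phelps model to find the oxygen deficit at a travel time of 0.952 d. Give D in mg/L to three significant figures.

k_1 L₀/(k_r−k_1) = 0.420×46.1/(2.07−0.420) = 19.36/1.650 = 11.73 mg/L.
e^(−k_1 t) = e^(−0.420×0.9520) = 0.6704; e^(−k_r t) = e^(−2.07×0.9520) = 0.1394.
D = 11.73 × (0.6704 − 0.1394) + 2.47 × 0.1394 = 6.232 + 0.3442 = 6.576 mg/L.

D ≈ 6.58 mg/L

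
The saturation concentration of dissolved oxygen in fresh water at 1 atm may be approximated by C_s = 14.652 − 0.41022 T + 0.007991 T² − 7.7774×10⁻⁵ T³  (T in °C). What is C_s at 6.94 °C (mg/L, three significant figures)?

C_s ≈ 12.2 mg/L

C_s = 14.652 − 0.41022×6.94 + 0.007991×6.94² − 7.7774×10⁻⁵×6.94³ = 12.16 mg/L.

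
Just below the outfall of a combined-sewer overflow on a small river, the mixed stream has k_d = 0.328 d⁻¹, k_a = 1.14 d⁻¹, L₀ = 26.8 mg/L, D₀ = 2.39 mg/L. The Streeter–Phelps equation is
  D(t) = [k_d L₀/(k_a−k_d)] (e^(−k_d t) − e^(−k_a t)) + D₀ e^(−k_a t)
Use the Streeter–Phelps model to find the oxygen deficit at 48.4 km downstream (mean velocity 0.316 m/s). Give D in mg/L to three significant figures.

D ≈ 4.93 mg/L

Travel time t = x/v = 48.4 km / (0.316 m/s) = 48400 m / 0.316 m/s = 153200 s = 1.773 d.
k_d L₀/(k_a−k_d) = 0.328×26.8/(1.14−0.328) = 8.790/0.8120 = 10.83 mg/L.
e^(−k_d t) = e^(−0.328×1.773) = 0.5591; e^(−k_a t) = e^(−1.14×1.773) = 0.1325.
D = 10.83 × (0.5591 − 0.1325) + 2.39 × 0.1325 = 4.618 + 0.3168 = 4.934 mg/L.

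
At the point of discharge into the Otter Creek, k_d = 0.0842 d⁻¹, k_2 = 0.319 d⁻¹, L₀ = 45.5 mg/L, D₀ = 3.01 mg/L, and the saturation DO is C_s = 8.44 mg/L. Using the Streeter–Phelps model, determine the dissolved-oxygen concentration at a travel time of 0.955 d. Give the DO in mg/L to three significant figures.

k_d L₀/(k_2−k_d) = 0.0842×45.5/(0.319−0.0842) = 3.831/0.2348 = 16.32 mg/L.
e^(−k_d t) = e^(−0.0842×0.9550) = 0.9227; e^(−k_2 t) = e^(−0.319×0.9550) = 0.7374.
D = 16.32 × (0.9227 − 0.7374) + 3.01 × 0.7374 = 3.024 + 2.220 = 5.244 mg/L.
DO = C_s − D = 8.44 − 5.244 = 3.196 mg/L.

DO ≈ 3.20 mg/L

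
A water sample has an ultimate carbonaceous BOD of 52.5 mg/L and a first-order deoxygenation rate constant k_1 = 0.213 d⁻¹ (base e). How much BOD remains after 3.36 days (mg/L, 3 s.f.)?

L ≈ 25.7 mg/L

L_t = L₀ e^(−k_1 t) = 52.5 × e^(−0.213×3.36) = 52.5 × 0.4889 = 25.67 mg/L.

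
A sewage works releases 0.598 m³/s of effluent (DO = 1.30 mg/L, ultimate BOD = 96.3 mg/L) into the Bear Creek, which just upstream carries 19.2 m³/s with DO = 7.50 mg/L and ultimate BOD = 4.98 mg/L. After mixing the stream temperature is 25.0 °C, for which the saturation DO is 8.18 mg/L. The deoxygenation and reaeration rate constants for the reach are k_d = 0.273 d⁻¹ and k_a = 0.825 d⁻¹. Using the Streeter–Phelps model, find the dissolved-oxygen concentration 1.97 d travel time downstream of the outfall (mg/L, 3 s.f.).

Mixed DO = (19.2×7.50 + 0.598×1.30)/(19.2+0.598) = 144.8/19.80 = 7.313 mg/L.
Mixed L₀ = (19.2×4.98 + 0.598×96.3)/(19.80) = 153.2/19.80 = 7.738 mg/L.
Initial deficit D₀ = C_s − DO₀ = 8.18 − 7.313 = 0.8673 mg/L.
D(1.97) = [0.273×7.738/(0.825−0.273)](e^(−0.273×1.97) − e^(−0.825×1.97)) + 0.8673 e^(−0.825×1.97)
= 3.827 × (0.5840 − 0.1969) + 0.8673 × 0.1969 = 1.652 mg/L.
DO = 8.18 − 1.652 = 6.528 mg/L.

DO ≈ 6.53 mg/L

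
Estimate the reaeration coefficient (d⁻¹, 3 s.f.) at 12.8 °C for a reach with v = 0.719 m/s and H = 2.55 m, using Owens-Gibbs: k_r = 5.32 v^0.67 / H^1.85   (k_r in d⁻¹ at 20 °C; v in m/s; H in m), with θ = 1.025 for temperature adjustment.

k_r ≈ 0.632 d⁻¹

k_r(20) = 5.32 × 0.719^0.67 / 2.55^1.85 = 5.32 × 0.8017 / 5.651 = 0.7548 d⁻¹.
k_r(12.8) = 0.7548 × 1.025^(12.8−20) = 0.7548 × 0.8371 = 0.6318 d⁻¹.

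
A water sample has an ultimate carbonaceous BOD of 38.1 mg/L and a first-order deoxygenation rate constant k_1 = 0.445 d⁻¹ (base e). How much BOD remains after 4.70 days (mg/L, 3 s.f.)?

L ≈ 4.71 mg/L

L_t = L₀ e^(−k_1 t) = 38.1 × e^(−0.445×4.70) = 38.1 × 0.1235 = 4.705 mg/L.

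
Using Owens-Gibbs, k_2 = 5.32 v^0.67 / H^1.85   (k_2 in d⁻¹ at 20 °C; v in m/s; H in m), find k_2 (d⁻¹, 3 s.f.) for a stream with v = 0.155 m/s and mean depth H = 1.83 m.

k_2 = 5.32 × 0.155^0.67 / 1.83^1.85 = 5.32 × 0.2868 / 3.059 = 0.4988 d⁻¹.

k_2 ≈ 0.499 d⁻¹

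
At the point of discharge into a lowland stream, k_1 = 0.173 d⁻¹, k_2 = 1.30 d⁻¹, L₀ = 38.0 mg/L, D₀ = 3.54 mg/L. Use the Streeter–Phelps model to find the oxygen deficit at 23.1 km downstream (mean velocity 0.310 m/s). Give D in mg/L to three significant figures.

D ≈ 4.28 mg/L

Travel time t = x/v = 23.1 km / (0.310 m/s) = 23100 m / 0.310 m/s = 74520 s = 0.8625 d.
k_1 L₀/(k_2−k_1) = 0.173×38.0/(1.30−0.173) = 6.574/1.127 = 5.833 mg/L.
e^(−k_1 t) = e^(−0.173×0.8625) = 0.8614; e^(−k_2 t) = e^(−1.30×0.8625) = 0.3259.
D = 5.833 × (0.8614 − 0.3259) + 3.54 × 0.3259 = 3.124 + 1.154 = 4.277 mg/L.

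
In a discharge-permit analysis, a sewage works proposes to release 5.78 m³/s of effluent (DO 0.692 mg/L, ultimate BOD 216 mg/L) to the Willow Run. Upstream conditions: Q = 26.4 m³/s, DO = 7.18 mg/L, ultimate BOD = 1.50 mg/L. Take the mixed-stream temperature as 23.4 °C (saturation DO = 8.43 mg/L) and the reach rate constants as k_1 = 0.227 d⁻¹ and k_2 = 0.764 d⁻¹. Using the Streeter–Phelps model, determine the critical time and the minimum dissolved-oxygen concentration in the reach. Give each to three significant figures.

Mixed DO = (26.4×7.18 + 5.78×0.692)/(26.4+5.78) = 193.6/32.18 = 6.015 mg/L.
Mixed L₀ = (26.4×1.50 + 5.78×216)/(32.18) = 1288/32.18 = 40.03 mg/L.
Initial deficit D₀ = C_s − DO₀ = 8.43 − 6.015 = 2.415 mg/L.
t_c = (1/0.5370) ln[(0.764/0.227)(1 − 2.415×0.5370/(0.227×40.03))] = 1.862 × ln(2.885) = 1.973 d.
D_c = (0.227/0.764) × 40.03 × e^(−0.227×1.973) = 0.2971 × 40.03 × 0.6390 = 7.599 mg/L.
Minimum DO = 8.43 − 7.599 = 0.8309 mg/L.

t_c ≈ 1.97 d; minimum DO ≈ 0.831 mg/L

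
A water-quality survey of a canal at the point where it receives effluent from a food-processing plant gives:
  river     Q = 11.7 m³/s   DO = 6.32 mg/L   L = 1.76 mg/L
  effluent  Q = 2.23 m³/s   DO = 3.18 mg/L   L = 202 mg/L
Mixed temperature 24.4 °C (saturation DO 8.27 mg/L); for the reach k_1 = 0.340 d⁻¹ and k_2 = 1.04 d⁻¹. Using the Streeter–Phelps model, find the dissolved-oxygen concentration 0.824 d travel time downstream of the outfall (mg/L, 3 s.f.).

DO ≈ 1.79 mg/L

Mixed DO = (11.7×6.32 + 2.23×3.18)/(11.7+2.23) = 81.04/13.93 = 5.817 mg/L.
Mixed L₀ = (11.7×1.76 + 2.23×202)/(13.93) = 471.1/13.93 = 33.82 mg/L.
Initial deficit D₀ = C_s − DO₀ = 8.27 − 5.817 = 2.453 mg/L.
D(0.824) = [0.340×33.82/(1.04−0.340)](e^(−0.340×0.824) − e^(−1.04×0.824)) + 2.453 e^(−1.04×0.824)
= 16.42 × (0.7557 − 0.4245) + 2.453 × 0.4245 = 6.481 mg/L.
DO = 8.27 − 6.481 = 1.789 mg/L.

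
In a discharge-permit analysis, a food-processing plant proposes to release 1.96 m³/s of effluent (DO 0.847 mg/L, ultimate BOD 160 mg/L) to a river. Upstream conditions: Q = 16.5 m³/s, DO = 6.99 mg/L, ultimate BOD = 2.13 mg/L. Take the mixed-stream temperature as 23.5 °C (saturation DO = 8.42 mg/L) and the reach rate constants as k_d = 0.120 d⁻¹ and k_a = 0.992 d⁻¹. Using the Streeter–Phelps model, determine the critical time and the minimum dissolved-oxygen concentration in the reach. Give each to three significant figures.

t_c ≈ 0.571 d; minimum DO ≈ 6.29 mg/L

Mixed DO = (16.5×6.99 + 1.96×0.847)/(16.5+1.96) = 117.0/18.46 = 6.338 mg/L.
Mixed L₀ = (16.5×2.13 + 1.96×160)/(18.46) = 348.7/18.46 = 18.89 mg/L.
Initial deficit D₀ = C_s − DO₀ = 8.42 − 6.338 = 2.082 mg/L.
t_c = (1/0.8720) ln[(0.992/0.120)(1 − 2.082×0.8720/(0.120×18.89))] = 1.147 × ln(1.646) = 0.5713 d.
D_c = (0.120/0.992) × 18.89 × e^(−0.120×0.5713) = 0.1210 × 18.89 × 0.9337 = 2.134 mg/L.
Minimum DO = 8.42 − 2.134 = 6.286 mg/L.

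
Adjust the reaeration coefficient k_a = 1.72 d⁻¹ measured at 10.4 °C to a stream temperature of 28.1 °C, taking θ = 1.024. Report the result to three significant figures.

k_a ≈ 2.62 d⁻¹

k_a(T₂) = k_a(T₁) · θ^(T₂−T₁) = 1.72 × 1.024^(28.1−10.4)
= 1.72 × 1.024^17.7 = 1.72 × 1.522 = 2.617 d⁻¹.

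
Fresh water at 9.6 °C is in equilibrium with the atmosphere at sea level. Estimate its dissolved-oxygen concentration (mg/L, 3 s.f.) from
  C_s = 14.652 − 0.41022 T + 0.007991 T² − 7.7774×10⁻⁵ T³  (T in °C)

C_s = 14.652 − 0.41022×9.6 + 0.007991×9.6² − 7.7774×10⁻⁵×9.6³ = 11.38 mg/L.

C_s ≈ 11.4 mg/L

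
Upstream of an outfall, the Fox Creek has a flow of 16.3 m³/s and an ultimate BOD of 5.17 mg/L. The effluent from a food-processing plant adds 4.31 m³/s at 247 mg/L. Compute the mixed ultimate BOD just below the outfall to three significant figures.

55.7 mg/L

Flow-weighted mixing: C = (Q_r C_r + Q_w C_w)/(Q_r + Q_w)
= (16.3×5.17 + 4.31×247)/(16.3 + 4.31) = 1149/20.61 = 55.74 mg/L.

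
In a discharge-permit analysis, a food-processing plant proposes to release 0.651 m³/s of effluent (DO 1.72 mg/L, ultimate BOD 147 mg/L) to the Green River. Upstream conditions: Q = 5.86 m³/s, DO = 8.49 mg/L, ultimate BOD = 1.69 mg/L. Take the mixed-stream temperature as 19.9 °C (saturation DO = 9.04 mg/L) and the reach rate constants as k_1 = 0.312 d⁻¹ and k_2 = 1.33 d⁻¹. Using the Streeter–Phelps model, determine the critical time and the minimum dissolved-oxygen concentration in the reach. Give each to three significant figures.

Mixed DO = (5.86×8.49 + 0.651×1.72)/(5.86+0.651) = 50.87/6.511 = 7.813 mg/L.
Mixed L₀ = (5.86×1.69 + 0.651×147)/(6.511) = 105.6/6.511 = 16.22 mg/L.
Initial deficit D₀ = C_s − DO₀ = 9.04 − 7.813 = 1.227 mg/L.
t_c = (1/1.018) ln[(1.33/0.312)(1 − 1.227×1.018/(0.312×16.22))] = 0.9823 × ln(3.211) = 1.146 d.
D_c = (0.312/1.33) × 16.22 × e^(−0.312×1.146) = 0.2346 × 16.22 × 0.6994 = 2.661 mg/L.
Minimum DO = 9.04 − 2.661 = 6.379 mg/L.

t_c ≈ 1.15 d; minimum DO ≈ 6.38 mg/L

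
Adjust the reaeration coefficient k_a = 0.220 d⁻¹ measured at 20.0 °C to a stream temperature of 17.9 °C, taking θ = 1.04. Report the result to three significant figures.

k_a ≈ 0.203 d⁻¹

k_a(T₂) = k_a(T₁) · θ^(T₂−T₁) = 0.220 × 1.04^(17.9−20.0)
= 0.220 × 1.04^-2.10 = 0.220 × 0.9209 = 0.2026 d⁻¹.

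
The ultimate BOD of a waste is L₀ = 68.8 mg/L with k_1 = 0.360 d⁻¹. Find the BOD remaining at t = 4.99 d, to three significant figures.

L_t = L₀ e^(−k_1 t) = 68.8 × e^(−0.360×4.99) = 68.8 × 0.1659 = 11.41 mg/L.

L ≈ 11.4 mg/L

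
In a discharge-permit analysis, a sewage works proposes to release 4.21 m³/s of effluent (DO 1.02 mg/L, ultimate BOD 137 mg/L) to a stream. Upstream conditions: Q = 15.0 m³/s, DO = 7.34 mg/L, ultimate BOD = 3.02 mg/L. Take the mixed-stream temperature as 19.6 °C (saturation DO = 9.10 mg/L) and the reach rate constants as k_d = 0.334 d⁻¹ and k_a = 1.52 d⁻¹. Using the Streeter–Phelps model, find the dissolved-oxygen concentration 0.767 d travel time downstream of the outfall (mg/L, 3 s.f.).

DO ≈ 3.90 mg/L

Mixed DO = (15.0×7.34 + 4.21×1.02)/(15.0+4.21) = 114.4/19.21 = 5.955 mg/L.
Mixed L₀ = (15.0×3.02 + 4.21×137)/(19.21) = 622.1/19.21 = 32.38 mg/L.
Initial deficit D₀ = C_s − DO₀ = 9.10 − 5.955 = 3.145 mg/L.
D(0.767) = [0.334×32.38/(1.52−0.334)](e^(−0.334×0.767) − e^(−1.52×0.767)) + 3.145 e^(−1.52×0.767)
= 9.120 × (0.7740 − 0.3117) + 3.145 × 0.3117 = 5.197 mg/L.
DO = 9.10 − 5.197 = 3.903 mg/L.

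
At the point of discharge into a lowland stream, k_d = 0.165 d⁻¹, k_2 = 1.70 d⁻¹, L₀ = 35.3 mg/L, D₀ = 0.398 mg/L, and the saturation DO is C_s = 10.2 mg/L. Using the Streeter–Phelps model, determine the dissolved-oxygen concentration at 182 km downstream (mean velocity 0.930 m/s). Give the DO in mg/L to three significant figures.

Travel time t = x/v = 182 km / (0.930 m/s) = 182000 m / 0.930 m/s = 195700 s = 2.265 d.
k_d L₀/(k_2−k_d) = 0.165×35.3/(1.70−0.165) = 5.824/1.535 = 3.794 mg/L.
e^(−k_d t) = e^(−0.165×2.265) = 0.6882; e^(−k_2 t) = e^(−1.70×2.265) = 0.02127.
D = 3.794 × (0.6882 − 0.02127) + 0.398 × 0.02127 = 2.531 + 0.008465 = 2.539 mg/L.
DO = C_s − D = 10.2 − 2.539 = 7.661 mg/L.

DO ≈ 7.66 mg/L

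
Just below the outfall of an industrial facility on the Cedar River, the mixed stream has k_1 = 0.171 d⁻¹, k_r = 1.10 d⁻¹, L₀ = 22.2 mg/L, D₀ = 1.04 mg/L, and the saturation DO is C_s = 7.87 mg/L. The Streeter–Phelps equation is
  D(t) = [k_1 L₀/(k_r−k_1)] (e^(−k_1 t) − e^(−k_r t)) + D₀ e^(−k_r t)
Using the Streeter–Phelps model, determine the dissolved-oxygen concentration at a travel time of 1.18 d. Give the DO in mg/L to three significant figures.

k_1 L₀/(k_r−k_1) = 0.171×22.2/(1.10−0.171) = 3.796/0.9290 = 4.086 mg/L.
e^(−k_1 t) = e^(−0.171×1.180) = 0.8173; e^(−k_r t) = e^(−1.10×1.180) = 0.2731.
D = 4.086 × (0.8173 − 0.2731) + 1.04 × 0.2731 = 2.224 + 0.2840 = 2.508 mg/L.
DO = C_s − D = 7.87 − 2.508 = 5.362 mg/L.

DO ≈ 5.36 mg/L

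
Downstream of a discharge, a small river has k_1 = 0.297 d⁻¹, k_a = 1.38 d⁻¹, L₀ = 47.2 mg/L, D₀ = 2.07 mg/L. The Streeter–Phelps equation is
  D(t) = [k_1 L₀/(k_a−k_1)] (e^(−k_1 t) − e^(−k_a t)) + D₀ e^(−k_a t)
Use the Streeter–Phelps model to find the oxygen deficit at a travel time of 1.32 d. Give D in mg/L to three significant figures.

k_1 L₀/(k_a−k_1) = 0.297×47.2/(1.38−0.297) = 14.02/1.083 = 12.94 mg/L.
e^(−k_1 t) = e^(−0.297×1.320) = 0.6757; e^(−k_a t) = e^(−1.38×1.320) = 0.1618.
D = 12.94 × (0.6757 − 0.1618) + 2.07 × 0.1618 = 6.652 + 0.3349 = 6.987 mg/L.

D ≈ 6.99 mg/L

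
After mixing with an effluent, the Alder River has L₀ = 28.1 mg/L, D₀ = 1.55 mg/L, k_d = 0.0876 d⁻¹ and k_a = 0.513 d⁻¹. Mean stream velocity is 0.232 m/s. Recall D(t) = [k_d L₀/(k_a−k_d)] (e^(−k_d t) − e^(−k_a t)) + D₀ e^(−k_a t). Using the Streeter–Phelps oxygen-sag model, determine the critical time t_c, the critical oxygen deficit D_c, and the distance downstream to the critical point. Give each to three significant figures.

t_c ≈ 3.42 d; D_c ≈ 3.56 mg/L; x_c ≈ 68.6 km

At the critical point dD/dt = 0, so k_d L₀ e^(−k_d t) = k_a D. Substituting D(t) from the Streeter–Phelps equation and solving for t gives
t_c = ln[(k_a/k_d)(1 − D₀(k_a−k_d)/(k_d L₀))] / (k_a−k_d).
Here k_a−k_d = 0.4254 d⁻¹ and 1 − D₀(k_a−k_d)/(k_d L₀) = 1 − 1.55×0.4254/(0.0876×28.1) = 0.7321, so
t_c = ln(5.856 × 0.7321) / 0.4254 = 1.456 / 0.4254 = 3.422 d.
L(t_c) = L₀ e^(−k_d t_c) = 28.1 × 0.7410 = 20.82 mg/L, and at the critical point k_a D_c = k_d L, so D_c = (0.0876/0.513) × 20.82 = 3.556 mg/L.
x_c = v t_c = 0.232 m/s × 3.422 d × 86400 s/d = 68590 m ≈ 68.6 km.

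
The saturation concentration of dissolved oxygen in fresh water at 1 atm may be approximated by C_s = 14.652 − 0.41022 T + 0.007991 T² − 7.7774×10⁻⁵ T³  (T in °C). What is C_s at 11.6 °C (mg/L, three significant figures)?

C_s ≈ 10.8 mg/L

C_s = 14.652 − 0.41022×11.6 + 0.007991×11.6² − 7.7774×10⁻⁵×11.6³ = 10.85 mg/L.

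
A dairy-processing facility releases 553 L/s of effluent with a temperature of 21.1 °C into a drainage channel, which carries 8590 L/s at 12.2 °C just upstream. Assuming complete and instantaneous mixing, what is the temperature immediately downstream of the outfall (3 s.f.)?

Flow-weighted mixing: C = (Q_r C_r + Q_w C_w)/(Q_r + Q_w)
= (8590×12.2 + 553×21.1)/(8590 + 553) = 116500/9143 = 12.74 °C.

12.7 °C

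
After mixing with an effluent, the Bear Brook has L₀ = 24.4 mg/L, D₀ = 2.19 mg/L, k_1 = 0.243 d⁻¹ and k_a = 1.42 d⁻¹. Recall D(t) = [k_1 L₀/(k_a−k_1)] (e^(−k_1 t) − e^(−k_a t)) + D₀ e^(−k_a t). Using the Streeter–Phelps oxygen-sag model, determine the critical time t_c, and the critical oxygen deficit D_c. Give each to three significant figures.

With k_a/k_1 = 5.844 and 1 − D₀(k_a−k_1)/(k_1 L₀) = 0.5653,
t_c = ln(5.844 × 0.5653) / (1.42 − 0.243) = ln(3.303) / 1.177 = 1.195/1.177 = 1.015 d.
D_c = (k_1/k_a) L₀ e^(−k_1 t_c) = (0.243/1.42) × 24.4 × e^(−0.243×1.015) = 0.1711 × 24.4 × 0.7814 = 3.263 mg/L.

t_c ≈ 1.02 d; D_c ≈ 3.26 mg/L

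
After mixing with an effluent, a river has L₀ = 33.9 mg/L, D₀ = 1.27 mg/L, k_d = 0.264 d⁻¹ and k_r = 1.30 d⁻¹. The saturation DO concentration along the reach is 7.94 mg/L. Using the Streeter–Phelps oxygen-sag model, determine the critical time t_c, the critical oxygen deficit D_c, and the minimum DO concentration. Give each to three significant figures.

t_c ≈ 1.39 d; D_c ≈ 4.78 mg/L; min DO ≈ 3.16 mg/L

At the critical point dD/dt = 0, so k_d L₀ e^(−k_d t) = k_r D. Substituting D(t) from the Streeter–Phelps equation and solving for t gives
t_c = ln[(k_r/k_d)(1 − D₀(k_r−k_d)/(k_d L₀))] / (k_r−k_d).
Here k_r−k_d = 1.036 d⁻¹ and 1 − D₀(k_r−k_d)/(k_d L₀) = 1 − 1.27×1.036/(0.264×33.9) = 0.8530, so
t_c = ln(4.924 × 0.8530) / 1.036 = 1.435 / 1.036 = 1.385 d.
L(t_c) = L₀ e^(−k_d t_c) = 33.9 × 0.6937 = 23.52 mg/L, and at the critical point k_r D_c = k_d L, so D_c = (0.264/1.30) × 23.52 = 4.776 mg/L.
Minimum DO = C_s − D_c = 7.94 − 4.776 = 3.164 mg/L.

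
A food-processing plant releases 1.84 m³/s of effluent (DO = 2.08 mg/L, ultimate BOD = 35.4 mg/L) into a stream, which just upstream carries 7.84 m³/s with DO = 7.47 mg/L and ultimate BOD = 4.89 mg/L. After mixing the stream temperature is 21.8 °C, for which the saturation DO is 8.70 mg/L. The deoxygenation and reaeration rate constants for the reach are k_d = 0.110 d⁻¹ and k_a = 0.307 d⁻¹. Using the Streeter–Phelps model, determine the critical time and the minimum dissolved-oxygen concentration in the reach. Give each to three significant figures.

t_c ≈ 2.80 d; minimum DO ≈ 5.89 mg/L

Mixed DO = (7.84×7.47 + 1.84×2.08)/(7.84+1.84) = 62.39/9.680 = 6.445 mg/L.
Mixed L₀ = (7.84×4.89 + 1.84×35.4)/(9.680) = 103.5/9.680 = 10.69 mg/L.
Initial deficit D₀ = C_s − DO₀ = 8.70 − 6.445 = 2.255 mg/L.
t_c = (1/0.1970) ln[(0.307/0.110)(1 − 2.255×0.1970/(0.110×10.69))] = 5.076 × ln(1.737) = 2.802 d.
D_c = (0.110/0.307) × 10.69 × e^(−0.110×2.802) = 0.3583 × 10.69 × 0.7348 = 2.814 mg/L.
Minimum DO = 8.70 − 2.814 = 5.886 mg/L.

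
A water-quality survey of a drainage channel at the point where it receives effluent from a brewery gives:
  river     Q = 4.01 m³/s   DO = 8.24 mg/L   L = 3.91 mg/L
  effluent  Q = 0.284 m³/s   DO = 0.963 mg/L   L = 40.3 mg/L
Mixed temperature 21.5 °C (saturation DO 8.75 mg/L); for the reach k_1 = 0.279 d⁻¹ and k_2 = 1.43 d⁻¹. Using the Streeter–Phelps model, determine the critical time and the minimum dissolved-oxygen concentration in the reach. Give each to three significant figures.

Mixed DO = (4.01×8.24 + 0.284×0.963)/(4.01+0.284) = 33.32/4.294 = 7.759 mg/L.
Mixed L₀ = (4.01×3.91 + 0.284×40.3)/(4.294) = 27.12/4.294 = 6.317 mg/L.
Initial deficit D₀ = C_s − DO₀ = 8.75 − 7.759 = 0.9913 mg/L.
t_c = (1/1.151) ln[(1.43/0.279)(1 − 0.9913×1.151/(0.279×6.317))] = 0.8688 × ln(1.807) = 0.5141 d.
D_c = (0.279/1.43) × 6.317 × e^(−0.279×0.5141) = 0.1951 × 6.317 × 0.8664 = 1.068 mg/L.
Minimum DO = 8.75 − 1.068 = 7.682 mg/L.

t_c ≈ 0.514 d; minimum DO ≈ 7.68 mg/L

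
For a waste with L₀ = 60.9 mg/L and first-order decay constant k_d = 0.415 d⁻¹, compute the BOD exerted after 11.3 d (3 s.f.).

y ≈ 60.3 mg/L

y_t = L₀(1 − e^(−k_d t)) = 60.9 × (1 − e^(−0.415×11.3))
= 60.9 × (1 − 0.009191) = 60.9 × 0.9908 = 60.34 mg/L.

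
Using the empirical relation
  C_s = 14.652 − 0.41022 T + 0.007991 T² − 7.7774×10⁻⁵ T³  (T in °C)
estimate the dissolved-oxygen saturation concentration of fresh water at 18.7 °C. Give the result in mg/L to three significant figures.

C_s ≈ 9.27 mg/L

C_s = 14.652 − 0.41022×18.7 + 0.007991×18.7² − 7.7774×10⁻⁵×18.7³ = 9.267 mg/L.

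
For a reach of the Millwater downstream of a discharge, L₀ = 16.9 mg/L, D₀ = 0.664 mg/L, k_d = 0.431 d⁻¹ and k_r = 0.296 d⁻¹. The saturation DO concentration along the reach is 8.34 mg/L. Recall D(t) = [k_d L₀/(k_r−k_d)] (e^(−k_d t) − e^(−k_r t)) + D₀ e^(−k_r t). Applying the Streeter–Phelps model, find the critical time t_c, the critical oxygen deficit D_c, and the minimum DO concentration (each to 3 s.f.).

t_c = [1/(k_r−k_d)] ln[(k_r/k_d)(1 − D₀(k_r−k_d)/(k_d L₀))]
= [1/(0.296−0.431)] ln[(0.296/0.431)(1 − 0.664×-0.1350/(0.431×16.9))]
= (1/-0.1350) ln[0.6868 × 1.012] = -7.407 × ln(0.6952) = -7.407 × -0.3635 = 2.693 d.
D_c = (k_d/k_r) L₀ e^(−k_d t_c) = (0.431/0.296) × 16.9 × e^(−0.431×2.693) = 1.456 × 16.9 × 0.3133 = 7.710 mg/L.
Minimum DO = C_s − D_c = 8.34 − 7.710 = 0.6301 mg/L.

t_c ≈ 2.69 d; D_c ≈ 7.71 mg/L; min DO ≈ 0.630 mg/L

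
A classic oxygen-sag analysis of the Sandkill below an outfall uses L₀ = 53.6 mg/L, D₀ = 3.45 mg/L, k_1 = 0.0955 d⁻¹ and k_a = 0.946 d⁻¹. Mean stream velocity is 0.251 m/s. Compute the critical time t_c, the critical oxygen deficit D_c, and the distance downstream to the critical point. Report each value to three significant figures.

With k_a/k_1 = 9.906 and 1 − D₀(k_a−k_1)/(k_1 L₀) = 0.4268,
t_c = ln(9.906 × 0.4268) / (0.946 − 0.0955) = ln(4.228) / 0.8505 = 1.442/0.8505 = 1.695 d.
D_c = (k_1/k_a) L₀ e^(−k_1 t_c) = (0.0955/0.946) × 53.6 × e^(−0.0955×1.695) = 0.1010 × 53.6 × 0.8505 = 4.602 mg/L.
x_c = v t_c = 0.251 m/s × 1.695 d × 86400 s/d = 36760 m ≈ 36.8 km.

t_c ≈ 1.70 d; D_c ≈ 4.60 mg/L; x_c ≈ 36.8 km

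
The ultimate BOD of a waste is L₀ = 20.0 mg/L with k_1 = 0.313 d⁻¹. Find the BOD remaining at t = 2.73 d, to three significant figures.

L ≈ 8.51 mg/L

L_t = L₀ e^(−k_1 t) = 20.0 × e^(−0.313×2.73) = 20.0 × 0.4255 = 8.510 mg/L.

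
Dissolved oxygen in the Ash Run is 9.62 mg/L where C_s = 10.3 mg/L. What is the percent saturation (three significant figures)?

% saturation = C/C_s × 100 = 9.62/10.3 × 100 = 93.4 %.

93.4 % saturation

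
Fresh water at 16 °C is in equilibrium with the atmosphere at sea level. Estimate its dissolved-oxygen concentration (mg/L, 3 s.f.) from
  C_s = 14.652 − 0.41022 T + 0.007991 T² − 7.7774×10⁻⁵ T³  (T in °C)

C_s ≈ 9.82 mg/L

C_s = 14.652 − 0.41022×16 + 0.007991×16² − 7.7774×10⁻⁵×16³ = 9.816 mg/L.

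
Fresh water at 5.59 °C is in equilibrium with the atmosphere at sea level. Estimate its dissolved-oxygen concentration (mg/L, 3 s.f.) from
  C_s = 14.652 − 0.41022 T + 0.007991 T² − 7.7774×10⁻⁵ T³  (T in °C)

C_s ≈ 12.6 mg/L

C_s = 14.652 − 0.41022×5.59 + 0.007991×5.59² − 7.7774×10⁻⁵×5.59³ = 12.59 mg/L.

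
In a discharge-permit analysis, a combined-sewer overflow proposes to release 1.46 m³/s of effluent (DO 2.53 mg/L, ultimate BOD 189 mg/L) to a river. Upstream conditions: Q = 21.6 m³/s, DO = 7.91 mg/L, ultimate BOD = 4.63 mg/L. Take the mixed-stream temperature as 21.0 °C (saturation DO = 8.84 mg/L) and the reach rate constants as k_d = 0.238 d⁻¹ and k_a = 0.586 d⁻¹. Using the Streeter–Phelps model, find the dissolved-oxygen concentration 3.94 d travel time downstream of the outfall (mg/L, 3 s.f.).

Mixed DO = (21.6×7.91 + 1.46×2.53)/(21.6+1.46) = 174.5/23.06 = 7.569 mg/L.
Mixed L₀ = (21.6×4.63 + 1.46×189)/(23.06) = 375.9/23.06 = 16.30 mg/L.
Initial deficit D₀ = C_s − DO₀ = 8.84 − 7.569 = 1.271 mg/L.
D(3.94) = [0.238×16.30/(0.586−0.238)](e^(−0.238×3.94) − e^(−0.586×3.94)) + 1.271 e^(−0.586×3.94)
= 11.15 × (0.3915 − 0.09938) + 1.271 × 0.09938 = 3.384 mg/L.
DO = 8.84 − 3.384 = 5.456 mg/L.

DO ≈ 5.46 mg/L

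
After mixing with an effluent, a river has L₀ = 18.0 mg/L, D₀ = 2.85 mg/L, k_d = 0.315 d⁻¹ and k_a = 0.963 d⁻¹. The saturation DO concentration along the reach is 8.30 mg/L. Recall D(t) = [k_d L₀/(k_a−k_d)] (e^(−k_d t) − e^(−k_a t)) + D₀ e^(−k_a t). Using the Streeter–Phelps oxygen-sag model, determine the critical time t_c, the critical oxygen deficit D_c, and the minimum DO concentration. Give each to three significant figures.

t_c ≈ 1.12 d; D_c ≈ 4.14 mg/L; min DO ≈ 4.16 mg/L

At the critical point dD/dt = 0, so k_d L₀ e^(−k_d t) = k_a D. Substituting D(t) from the Streeter–Phelps equation and solving for t gives
t_c = ln[(k_a/k_d)(1 − D₀(k_a−k_d)/(k_d L₀))] / (k_a−k_d).
Here k_a−k_d = 0.6480 d⁻¹ and 1 − D₀(k_a−k_d)/(k_d L₀) = 1 − 2.85×0.6480/(0.315×18.0) = 0.6743, so
t_c = ln(3.057 × 0.6743) / 0.6480 = 0.7234 / 0.6480 = 1.116 d.
D_c = (k_d/k_a) L₀ e^(−k_d t_c) = (0.315/0.963) × 18.0 × e^(−0.315×1.116) = 0.3271 × 18.0 × 0.7035 = 4.142 mg/L.
Minimum DO = C_s − D_c = 8.30 − 4.142 = 4.158 mg/L.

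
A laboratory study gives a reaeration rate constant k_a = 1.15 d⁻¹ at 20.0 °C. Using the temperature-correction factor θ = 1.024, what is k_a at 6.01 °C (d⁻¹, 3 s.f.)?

k_a ≈ 0.825 d⁻¹

k_a(T₂) = k_a(T₁) · θ^(T₂−T₁) = 1.15 × 1.024^(6.01−20.0)
= 1.15 × 1.024^-14.0 = 1.15 × 0.7176 = 0.8253 d⁻¹.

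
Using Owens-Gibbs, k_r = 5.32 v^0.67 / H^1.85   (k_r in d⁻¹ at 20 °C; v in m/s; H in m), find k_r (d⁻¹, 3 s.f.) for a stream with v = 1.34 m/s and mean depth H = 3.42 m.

k_r ≈ 0.665 d⁻¹

k_r = 5.32 × 1.34^0.67 / 3.42^1.85 = 5.32 × 1.217 / 9.726 = 0.6655 d⁻¹.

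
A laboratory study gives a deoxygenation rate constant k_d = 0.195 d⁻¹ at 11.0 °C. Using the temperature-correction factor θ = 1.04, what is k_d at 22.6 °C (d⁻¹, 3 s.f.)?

k_d(T₂) = k_d(T₁) · θ^(T₂−T₁) = 0.195 × 1.04^(22.6−11.0)
= 0.195 × 1.04^11.6 = 0.195 × 1.576 = 0.3073 d⁻¹.

k_d ≈ 0.307 d⁻¹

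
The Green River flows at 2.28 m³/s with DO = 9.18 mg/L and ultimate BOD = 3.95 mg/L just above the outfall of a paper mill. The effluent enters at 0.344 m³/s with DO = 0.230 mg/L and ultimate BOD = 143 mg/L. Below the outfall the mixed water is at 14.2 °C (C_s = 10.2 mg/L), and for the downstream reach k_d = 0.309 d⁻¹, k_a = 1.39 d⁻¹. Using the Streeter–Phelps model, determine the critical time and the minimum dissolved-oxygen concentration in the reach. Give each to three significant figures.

Mixed DO = (2.28×9.18 + 0.344×0.230)/(2.28+0.344) = 21.01/2.624 = 8.007 mg/L.
Mixed L₀ = (2.28×3.95 + 0.344×143)/(2.624) = 58.20/2.624 = 22.18 mg/L.
Initial deficit D₀ = C_s − DO₀ = 10.2 − 8.007 = 2.193 mg/L.
t_c = (1/1.081) ln[(1.39/0.309)(1 − 2.193×1.081/(0.309×22.18))] = 0.9251 × ln(2.942) = 0.9983 d.
D_c = (0.309/1.39) × 22.18 × e^(−0.309×0.9983) = 0.2223 × 22.18 × 0.7346 = 3.622 mg/L.
Minimum DO = 10.2 − 3.622 = 6.578 mg/L.

t_c ≈ 0.998 d; minimum DO ≈ 6.58 mg/L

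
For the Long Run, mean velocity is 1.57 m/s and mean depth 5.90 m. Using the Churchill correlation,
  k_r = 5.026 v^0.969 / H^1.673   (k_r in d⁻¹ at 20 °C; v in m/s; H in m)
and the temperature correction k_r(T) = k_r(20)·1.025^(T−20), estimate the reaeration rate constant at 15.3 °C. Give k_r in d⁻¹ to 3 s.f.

k_r(20) = 5.026 × 1.57^0.969 / 5.90^1.673 = 5.026 × 1.548 / 19.48 = 0.3994 d⁻¹.
k_r(15.3) = 0.3994 × 1.025^(15.3−20) = 0.3994 × 0.8904 = 0.3556 d⁻¹.

k_r ≈ 0.356 d⁻¹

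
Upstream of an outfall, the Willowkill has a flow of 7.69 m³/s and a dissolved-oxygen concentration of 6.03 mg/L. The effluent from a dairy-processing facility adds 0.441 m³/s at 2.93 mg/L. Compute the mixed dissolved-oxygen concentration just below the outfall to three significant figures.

Flow-weighted mixing: C = (Q_r C_r + Q_w C_w)/(Q_r + Q_w)
= (7.69×6.03 + 0.441×2.93)/(7.69 + 0.441) = 47.66/8.131 = 5.862 mg/L.

5.86 mg/L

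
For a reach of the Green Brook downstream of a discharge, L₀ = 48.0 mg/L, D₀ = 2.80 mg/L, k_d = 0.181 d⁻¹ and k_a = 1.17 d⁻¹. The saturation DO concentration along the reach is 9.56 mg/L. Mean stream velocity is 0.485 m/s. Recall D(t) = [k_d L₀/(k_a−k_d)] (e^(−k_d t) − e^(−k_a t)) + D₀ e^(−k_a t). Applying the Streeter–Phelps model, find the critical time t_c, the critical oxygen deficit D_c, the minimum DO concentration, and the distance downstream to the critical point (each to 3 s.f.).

t_c ≈ 1.50 d; D_c ≈ 5.66 mg/L; min DO ≈ 3.90 mg/L; x_c ≈ 62.8 km

At the critical point dD/dt = 0, so k_d L₀ e^(−k_d t) = k_a D. Substituting D(t) from the Streeter–Phelps equation and solving for t gives
t_c = ln[(k_a/k_d)(1 − D₀(k_a−k_d)/(k_d L₀))] / (k_a−k_d).
Here k_a−k_d = 0.9890 d⁻¹ and 1 − D₀(k_a−k_d)/(k_d L₀) = 1 − 2.80×0.9890/(0.181×48.0) = 0.6813, so
t_c = ln(6.464 × 0.6813) / 0.9890 = 1.482 / 0.9890 = 1.499 d.
D_c = (k_d/k_a) L₀ e^(−k_d t_c) = (0.181/1.17) × 48.0 × e^(−0.181×1.499) = 0.1547 × 48.0 × 0.7624 = 5.661 mg/L.
Minimum DO = C_s − D_c = 9.56 − 5.661 = 3.899 mg/L.
x_c = v t_c = 0.485 m/s × 1.499 d × 86400 s/d = 62810 m ≈ 62.8 km.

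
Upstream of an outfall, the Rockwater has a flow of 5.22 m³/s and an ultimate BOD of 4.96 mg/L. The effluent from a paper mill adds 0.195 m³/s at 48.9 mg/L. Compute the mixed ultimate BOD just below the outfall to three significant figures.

6.54 mg/L

Flow-weighted mixing: C = (Q_r C_r + Q_w C_w)/(Q_r + Q_w)
= (5.22×4.96 + 0.195×48.9)/(5.22 + 0.195) = 35.43/5.415 = 6.542 mg/L.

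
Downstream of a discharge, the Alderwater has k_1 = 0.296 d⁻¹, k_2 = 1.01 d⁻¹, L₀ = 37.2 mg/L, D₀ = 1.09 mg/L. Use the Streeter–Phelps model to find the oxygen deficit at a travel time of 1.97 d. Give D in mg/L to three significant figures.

k_1 L₀/(k_2−k_1) = 0.296×37.2/(1.01−0.296) = 11.01/0.7140 = 15.42 mg/L.
e^(−k_1 t) = e^(−0.296×1.970) = 0.5582; e^(−k_2 t) = e^(−1.01×1.970) = 0.1367.
D = 15.42 × (0.5582 − 0.1367) + 1.09 × 0.1367 = 6.499 + 0.1490 = 6.648 mg/L.

D ≈ 6.65 mg/L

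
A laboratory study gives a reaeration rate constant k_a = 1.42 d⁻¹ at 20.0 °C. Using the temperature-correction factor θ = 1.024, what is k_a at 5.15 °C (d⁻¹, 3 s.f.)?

k_a ≈ 0.998 d⁻¹

k_a(T₂) = k_a(T₁) · θ^(T₂−T₁) = 1.42 × 1.024^(5.15−20.0)
= 1.42 × 1.024^-14.8 = 1.42 × 0.7031 = 0.9985 d⁻¹.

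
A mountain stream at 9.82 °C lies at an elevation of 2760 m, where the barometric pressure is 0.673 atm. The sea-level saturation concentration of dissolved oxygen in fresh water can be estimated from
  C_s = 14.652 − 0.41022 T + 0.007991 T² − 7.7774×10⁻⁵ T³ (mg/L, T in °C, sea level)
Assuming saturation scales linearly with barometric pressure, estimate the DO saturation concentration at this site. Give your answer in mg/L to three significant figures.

At sea level: C_s = 14.652 − 0.41022×9.82 + 0.007991×9.82² − 7.7774×10⁻⁵×9.82³ = 11.32 mg/L.
Pressure correction: C_s' = 11.32 × 0.673 = 7.619 mg/L.

C_s ≈ 7.62 mg/L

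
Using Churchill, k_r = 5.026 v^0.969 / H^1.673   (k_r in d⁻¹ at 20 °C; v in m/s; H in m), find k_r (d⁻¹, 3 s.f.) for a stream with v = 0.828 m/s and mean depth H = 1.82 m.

k_r = 5.026 × 0.828^0.969 / 1.82^1.673 = 5.026 × 0.8329 / 2.723 = 1.537 d⁻¹.

k_r ≈ 1.54 d⁻¹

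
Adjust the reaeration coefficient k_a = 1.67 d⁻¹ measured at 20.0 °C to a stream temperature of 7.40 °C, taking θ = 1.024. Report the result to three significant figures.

k_a(T₂) = k_a(T₁) · θ^(T₂−T₁) = 1.67 × 1.024^(7.40−20.0)
= 1.67 × 1.024^-12.6 = 1.67 × 0.7417 = 1.239 d⁻¹.

k_a ≈ 1.24 d⁻¹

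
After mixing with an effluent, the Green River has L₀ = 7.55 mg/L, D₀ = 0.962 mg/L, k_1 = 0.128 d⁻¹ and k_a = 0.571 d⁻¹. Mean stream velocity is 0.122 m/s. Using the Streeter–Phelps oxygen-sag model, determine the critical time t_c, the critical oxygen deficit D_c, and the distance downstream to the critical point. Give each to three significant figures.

t_c = [1/(k_a−k_1)] ln[(k_a/k_1)(1 − D₀(k_a−k_1)/(k_1 L₀))]
= [1/(0.571−0.128)] ln[(0.571/0.128)(1 − 0.962×0.4430/(0.128×7.55))]
= (1/0.4430) ln[4.461 × 0.5590] = 2.257 × ln(2.494) = 2.257 × 0.9138 = 2.063 d.
L(t_c) = L₀ e^(−k_1 t_c) = 7.55 × 0.7680 = 5.798 mg/L, and at the critical point k_a D_c = k_1 L, so D_c = (0.128/0.571) × 5.798 = 1.300 mg/L.
x_c = v t_c = 0.122 m/s × 2.063 d × 86400 s/d = 21740 m ≈ 21.7 km.

t_c ≈ 2.06 d; D_c ≈ 1.30 mg/L; x_c ≈ 21.7 km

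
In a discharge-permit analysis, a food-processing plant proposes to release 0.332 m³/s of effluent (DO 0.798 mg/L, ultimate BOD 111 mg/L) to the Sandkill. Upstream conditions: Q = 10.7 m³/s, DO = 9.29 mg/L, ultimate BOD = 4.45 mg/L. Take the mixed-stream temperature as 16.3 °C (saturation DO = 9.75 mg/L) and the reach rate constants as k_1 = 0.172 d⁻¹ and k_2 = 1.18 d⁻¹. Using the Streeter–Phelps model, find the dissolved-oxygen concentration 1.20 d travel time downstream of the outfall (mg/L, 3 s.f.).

DO ≈ 8.83 mg/L

Mixed DO = (10.7×9.29 + 0.332×0.798)/(10.7+0.332) = 99.67/11.03 = 9.034 mg/L.
Mixed L₀ = (10.7×4.45 + 0.332×111)/(11.03) = 84.47/11.03 = 7.657 mg/L.
Initial deficit D₀ = C_s − DO₀ = 9.75 − 9.034 = 0.7156 mg/L.
D(1.20) = [0.172×7.657/(1.18−0.172)](e^(−0.172×1.20) − e^(−1.18×1.20)) + 0.7156 e^(−1.18×1.20)
= 1.306 × (0.8135 − 0.2427) + 0.7156 × 0.2427 = 0.9194 mg/L.
DO = 9.75 − 0.9194 = 8.831 mg/L.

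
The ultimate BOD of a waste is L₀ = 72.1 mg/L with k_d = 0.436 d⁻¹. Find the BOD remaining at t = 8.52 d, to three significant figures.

L ≈ 1.76 mg/L

L_t = L₀ e^(−k_d t) = 72.1 × e^(−0.436×8.52) = 72.1 × 0.02436 = 1.757 mg/L.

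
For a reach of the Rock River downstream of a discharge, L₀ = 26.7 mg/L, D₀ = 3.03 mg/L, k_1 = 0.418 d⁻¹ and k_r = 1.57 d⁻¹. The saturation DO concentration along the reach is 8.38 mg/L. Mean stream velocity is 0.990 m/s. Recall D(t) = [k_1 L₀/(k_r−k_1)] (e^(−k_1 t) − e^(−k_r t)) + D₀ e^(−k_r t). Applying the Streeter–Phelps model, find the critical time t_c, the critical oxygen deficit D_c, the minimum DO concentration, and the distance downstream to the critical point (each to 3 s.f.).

t_c ≈ 0.823 d; D_c ≈ 5.04 mg/L; min DO ≈ 3.34 mg/L; x_c ≈ 70.4 km

t_c = [1/(k_r−k_1)] ln[(k_r/k_1)(1 − D₀(k_r−k_1)/(k_1 L₀))]
= [1/(1.57−0.418)] ln[(1.57/0.418)(1 − 3.03×1.152/(0.418×26.7))]
= (1/1.152) ln[3.756 × 0.6872] = 0.8681 × ln(2.581) = 0.8681 × 0.9483 = 0.8232 d.
D_c = (k_1/k_r) L₀ e^(−k_1 t_c) = (0.418/1.57) × 26.7 × e^(−0.418×0.8232) = 0.2662 × 26.7 × 0.7089 = 5.039 mg/L.
Minimum DO = C_s − D_c = 8.38 − 5.039 = 3.341 mg/L.
x_c = v t_c = 0.990 m/s × 0.8232 d × 86400 s/d = 70410 m ≈ 70.4 km.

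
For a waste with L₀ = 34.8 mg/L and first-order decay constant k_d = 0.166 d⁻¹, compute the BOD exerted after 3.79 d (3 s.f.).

y ≈ 16.2 mg/L

y_t = L₀(1 − e^(−k_d t)) = 34.8 × (1 − e^(−0.166×3.79))
= 34.8 × (1 − 0.5331) = 34.8 × 0.4669 = 16.25 mg/L.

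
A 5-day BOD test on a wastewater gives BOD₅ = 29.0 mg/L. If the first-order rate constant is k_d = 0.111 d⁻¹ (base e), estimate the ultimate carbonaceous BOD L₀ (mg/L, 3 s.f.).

L₀ ≈ 68.1 mg/L

BOD₅ = L₀(1 − e^(−5k_d)) ⇒ L₀ = BOD₅ / (1 − e^(−5×0.111))
= 29.0 / (1 − 0.5741) = 29.0 / 0.4259 = 68.09 mg/L.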